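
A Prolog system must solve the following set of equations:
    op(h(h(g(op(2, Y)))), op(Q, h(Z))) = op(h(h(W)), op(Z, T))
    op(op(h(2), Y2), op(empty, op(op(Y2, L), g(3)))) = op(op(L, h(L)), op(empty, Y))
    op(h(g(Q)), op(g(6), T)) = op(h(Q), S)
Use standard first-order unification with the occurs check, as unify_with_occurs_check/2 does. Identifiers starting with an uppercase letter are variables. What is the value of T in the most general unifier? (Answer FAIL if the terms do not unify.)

FAIL

Decompose op/2: h(h(g(op(2, Y)))) = h(h(W)),  op(Q, h(Z)) = op(Z, T).
Decompose h/1: h(g(op(2, Y))) = h(W).
Decompose h/1: g(op(2, Y)) = W.
Bind W := g(op(2, Y)); no other remaining equation mentions W.
Decompose op/2: Q = Z,  h(Z) = T.
Bind Q := Z; substituting into the one remaining equation that mentions Q gives: op(h(g(Z)), op(g(6), T)) = op(h(Z), S).
Bind T := h(Z); substituting into the one remaining equation that mentions T gives: op(h(g(Z)), op(g(6), h(Z))) = op(h(Z), S).
Decompose op/2: op(h(2), Y2) = op(L, h(L)),  op(empty, op(op(Y2, L), g(3))) = op(empty, Y).
Decompose op/2: h(2) = L,  Y2 = h(L).
Bind L := h(2); substituting into the 2 remaining equations that mention L gives: Y2 = h(h(2)),  op(empty, op(op(Y2, h(2)), g(3))) = op(empty, Y).
Bind Y2 := h(h(2)); substituting into the one remaining equation that mentions Y2 gives: op(empty, op(op(h(h(2)), h(2)), g(3))) = op(empty, Y).
Decompose op/2: empty = empty,  op(op(h(h(2)), h(2)), g(3)) = Y.
Delete trivial equation empty = empty.
Bind Y := op(op(h(h(2)), h(2)), g(3)); no other remaining equation mentions Y. Substituting into the earlier binding gives W := g(op(2, op(op(h(h(2)), h(2)), g(3)))).
Decompose op/2: h(g(Z)) = h(Z),  op(g(6), h(Z)) = S.
Decompose h/1: g(Z) = Z.
Occurs check fails: Z occurs in g(Z); the equation Z = g(Z) has no finite solution.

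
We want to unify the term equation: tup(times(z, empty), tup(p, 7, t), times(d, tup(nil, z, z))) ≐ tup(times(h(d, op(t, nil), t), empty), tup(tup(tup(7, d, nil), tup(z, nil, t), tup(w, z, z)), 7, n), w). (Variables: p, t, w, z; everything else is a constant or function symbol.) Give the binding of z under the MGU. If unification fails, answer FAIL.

h(d, op(n, nil), n)

Decompose tup/3: times(z, empty) ≐ times(h(d, op(t, nil), t), empty),  tup(p, 7, t) ≐ tup(tup(tup(7, d, nil), tup(z, nil, t), tup(w, z, z)), 7, n),  times(d, tup(nil, z, z)) ≐ w.
Decompose times/2: z ≐ h(d, op(t, nil), t),  empty ≐ empty.
Bind z := h(d, op(t, nil), t); substituting into the 2 remaining equations that mention z gives: tup(p, 7, t) ≐ tup(tup(tup(7, d, nil), tup(h(d, op(t, nil), t), nil, t), tup(w, h(d, op(t, nil), t), h(d, op(t, nil), t))), 7, n),  times(d, tup(nil, h(d, op(t, nil), t), h(d, op(t, nil), t))) ≐ w.
Delete trivial equation empty ≐ empty.
Decompose tup/3: p ≐ tup(tup(7, d, nil), tup(h(d, op(t, nil), t), nil, t), tup(w, h(d, op(t, nil), t), h(d, op(t, nil), t))),  7 ≐ 7,  t ≐ n.
Bind p := tup(tup(7, d, nil), tup(h(d, op(t, nil), t), nil, t), tup(w, h(d, op(t, nil), t), h(d, op(t, nil), t))); no other remaining equation mentions p.
Delete trivial equation 7 ≐ 7.
Bind t := n; substituting into the remaining equation gives: times(d, tup(nil, h(d, op(n, nil), n), h(d, op(n, nil), n))) ≐ w. Substituting into the earlier bindings gives z := h(d, op(n, nil), n), p := tup(tup(7, d, nil), tup(h(d, op(n, nil), n), nil, n), tup(w, h(d, op(n, nil), n), h(d, op(n, nil), n))).
Bind w := times(d, tup(nil, h(d, op(n, nil), n), h(d, op(n, nil), n))). Substituting into the earlier binding gives p := tup(tup(7, d, nil), tup(h(d, op(n, nil), n), nil, n), tup(times(d, tup(nil, h(d, op(n, nil), n), h(d, op(n, nil), n))), h(d, op(n, nil), n), h(d, op(n, nil), n))).
MGU = { z ↦ h(d, op(n, nil), n), p ↦ tup(tup(7, d, nil), tup(h(d, op(n, nil), n), nil, n), tup(times(d, tup(nil, h(d, op(n, nil), n), h(d, op(n, nil), n))), h(d, op(n, nil), n), h(d, op(n, nil), n))), t ↦ n, w ↦ times(d, tup(nil, h(d, op(n, nil), n), h(d, op(n, nil), n))) }, so z ↦ h(d, op(n, nil), n).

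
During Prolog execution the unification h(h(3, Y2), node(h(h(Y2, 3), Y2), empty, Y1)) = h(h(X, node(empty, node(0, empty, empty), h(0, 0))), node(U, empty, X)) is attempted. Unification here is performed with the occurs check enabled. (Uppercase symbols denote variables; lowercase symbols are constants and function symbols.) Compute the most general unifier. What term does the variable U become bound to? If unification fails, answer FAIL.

Decompose h/2: h(3, Y2) = h(X, node(empty, node(0, empty, empty), h(0, 0))),  node(h(h(Y2, 3), Y2), empty, Y1) = node(U, empty, X).
Decompose h/2: 3 = X,  Y2 = node(empty, node(0, empty, empty), h(0, 0)).
Bind X := 3; substituting into the one remaining equation that mentions X gives: node(h(h(Y2, 3), Y2), empty, Y1) = node(U, empty, 3).
Bind Y2 := node(empty, node(0, empty, empty), h(0, 0)); substituting into the remaining equation gives: node(h(h(node(empty, node(0, empty, empty), h(0, 0)), 3), node(empty, node(0, empty, empty), h(0, 0))), empty, Y1) = node(U, empty, 3).
Decompose node/3: h(h(node(empty, node(0, empty, empty), h(0, 0)), 3), node(empty, node(0, empty, empty), h(0, 0))) = U,  empty = empty,  Y1 = 3.
Bind U := h(h(node(empty, node(0, empty, empty), h(0, 0)), 3), node(empty, node(0, empty, empty), h(0, 0))); no other remaining equation mentions U.
Delete trivial equation empty = empty.
Bind Y1 := 3.
MGU = { X -> 3, Y2 -> node(empty, node(0, empty, empty), h(0, 0)), U -> h(h(node(empty, node(0, empty, empty), h(0, 0)), 3), node(empty, node(0, empty, empty), h(0, 0))), Y1 -> 3 }, so U -> h(h(node(empty, node(0, empty, empty), h(0, 0)), 3), node(empty, node(0, empty, empty), h(0, 0))).

h(h(node(empty, node(0, empty, empty), h(0, 0)), 3), node(empty, node(0, empty, empty), h(0, 0)))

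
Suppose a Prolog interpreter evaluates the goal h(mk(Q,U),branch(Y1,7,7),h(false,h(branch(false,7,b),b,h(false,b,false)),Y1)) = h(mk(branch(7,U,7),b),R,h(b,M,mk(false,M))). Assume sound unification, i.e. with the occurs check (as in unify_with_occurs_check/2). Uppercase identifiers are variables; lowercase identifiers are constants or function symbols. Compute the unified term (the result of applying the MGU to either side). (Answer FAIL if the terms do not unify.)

FAIL

Decompose h/3: mk(Q,U) = mk(branch(7,U,7),b),  branch(Y1,7,7) = R,  h(false,h(branch(false,7,b),b,h(false,b,false)),Y1) = h(b,M,mk(false,M)).
Decompose mk/2: Q = branch(7,U,7),  U = b.
Bind Q := branch(7,U,7); no other remaining equation mentions Q.
Bind U := b; no other remaining equation mentions U. Substituting into the earlier binding gives Q := branch(7,b,7).
Bind R := branch(Y1,7,7); no other remaining equation mentions R.
Decompose h/3: false = b,  h(branch(false,7,b),b,h(false,b,false)) = M,  Y1 = mk(false,M).
Clash: constants false and b differ; no unifier exists.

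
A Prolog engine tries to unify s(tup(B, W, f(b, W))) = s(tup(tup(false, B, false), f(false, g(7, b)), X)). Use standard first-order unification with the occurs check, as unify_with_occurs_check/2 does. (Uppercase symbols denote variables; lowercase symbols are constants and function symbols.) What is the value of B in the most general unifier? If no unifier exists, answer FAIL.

Decompose s/1: tup(B, W, f(b, W)) = tup(tup(false, B, false), f(false, g(7, b)), X).
Decompose tup/3: B = tup(false, B, false),  W = f(false, g(7, b)),  f(b, W) = X.
Occurs check fails: B occurs in tup(false, B, false); the equation B = tup(false, B, false) has no finite solution.

FAIL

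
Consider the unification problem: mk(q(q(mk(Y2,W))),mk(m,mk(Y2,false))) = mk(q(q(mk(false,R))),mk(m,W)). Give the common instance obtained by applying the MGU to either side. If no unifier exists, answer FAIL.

mk(q(q(mk(false,mk(false,false)))),mk(m,mk(false,false)))

Decompose mk/2: q(q(mk(Y2,W))) = q(q(mk(false,R))),  mk(m,mk(Y2,false)) = mk(m,W).
Decompose q/1: q(mk(Y2,W)) = q(mk(false,R)).
Decompose q/1: mk(Y2,W) = mk(false,R).
Decompose mk/2: Y2 = false,  W = R.
Bind Y2 := false; substituting into the one remaining equation that mentions Y2 gives: mk(m,mk(false,false)) = mk(m,W).
Bind W := R; substituting into the remaining equation gives: mk(m,mk(false,false)) = mk(m,R).
Decompose mk/2: m = m,  mk(false,false) = R.
Delete trivial equation m = m.
Bind R := mk(false,false). Substituting into the earlier binding gives W := mk(false,false).
Applying the MGU to either side gives mk(q(q(mk(false,mk(false,false)))),mk(m,mk(false,false))).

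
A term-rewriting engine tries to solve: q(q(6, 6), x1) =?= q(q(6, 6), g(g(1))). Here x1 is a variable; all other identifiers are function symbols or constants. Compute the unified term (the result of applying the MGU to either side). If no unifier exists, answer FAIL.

Decompose q/2: q(6, 6) =?= q(6, 6),  x1 =?= g(g(1)).
Delete trivial equation q(6, 6) =?= q(6, 6).
Bind x1 := g(g(1)).
Applying the MGU to either side gives q(q(6, 6), g(g(1))).

q(q(6, 6), g(g(1)))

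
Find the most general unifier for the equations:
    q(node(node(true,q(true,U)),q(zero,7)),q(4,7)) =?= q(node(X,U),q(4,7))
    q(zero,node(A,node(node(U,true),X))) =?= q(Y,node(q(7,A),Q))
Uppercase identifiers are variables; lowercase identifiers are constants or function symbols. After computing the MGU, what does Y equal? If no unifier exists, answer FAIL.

FAIL

Decompose q/2: node(node(true,q(true,U)),q(zero,7)) =?= node(X,U),  q(4,7) =?= q(4,7).
Decompose node/2: node(true,q(true,U)) =?= X,  q(zero,7) =?= U.
Bind X := node(true,q(true,U)); substituting into the one remaining equation that mentions X gives: q(zero,node(A,node(node(U,true),node(true,q(true,U))))) =?= q(Y,node(q(7,A),Q)).
Bind U := q(zero,7); substituting into the one remaining equation that mentions U gives: q(zero,node(A,node(node(q(zero,7),true),node(true,q(true,q(zero,7)))))) =?= q(Y,node(q(7,A),Q)). Substituting into the earlier binding gives X := node(true,q(true,q(zero,7))).
Delete trivial equation q(4,7) =?= q(4,7).
Decompose q/2: zero =?= Y,  node(A,node(node(q(zero,7),true),node(true,q(true,q(zero,7))))) =?= node(q(7,A),Q).
Bind Y := zero; no other remaining equation mentions Y.
Decompose node/2: A =?= q(7,A),  node(node(q(zero,7),true),node(true,q(true,q(zero,7)))) =?= Q.
Occurs check fails: A occurs in q(7,A); the equation A =?= q(7,A) has no finite solution.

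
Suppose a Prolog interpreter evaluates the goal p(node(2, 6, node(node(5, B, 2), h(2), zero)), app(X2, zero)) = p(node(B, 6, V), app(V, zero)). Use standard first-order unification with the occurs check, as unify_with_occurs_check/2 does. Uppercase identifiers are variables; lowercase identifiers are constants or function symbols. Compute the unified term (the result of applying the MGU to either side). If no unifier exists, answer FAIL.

Decompose p/2: node(2, 6, node(node(5, B, 2), h(2), zero)) = node(B, 6, V),  app(X2, zero) = app(V, zero).
Decompose node/3: 2 = B,  6 = 6,  node(node(5, B, 2), h(2), zero) = V.
Bind B := 2; substituting into the one remaining equation that mentions B gives: node(node(5, 2, 2), h(2), zero) = V.
Delete trivial equation 6 = 6.
Bind V := node(node(5, 2, 2), h(2), zero); substituting into the remaining equation gives: app(X2, zero) = app(node(node(5, 2, 2), h(2), zero), zero).
Decompose app/2: X2 = node(node(5, 2, 2), h(2), zero),  zero = zero.
Bind X2 := node(node(5, 2, 2), h(2), zero); no other remaining equation mentions X2.
Delete trivial equation zero = zero.
Applying the MGU to either side gives p(node(2, 6, node(node(5, 2, 2), h(2), zero)), app(node(node(5, 2, 2), h(2), zero), zero)).

p(node(2, 6, node(node(5, 2, 2), h(2), zero)), app(node(node(5, 2, 2), h(2), zero), zero))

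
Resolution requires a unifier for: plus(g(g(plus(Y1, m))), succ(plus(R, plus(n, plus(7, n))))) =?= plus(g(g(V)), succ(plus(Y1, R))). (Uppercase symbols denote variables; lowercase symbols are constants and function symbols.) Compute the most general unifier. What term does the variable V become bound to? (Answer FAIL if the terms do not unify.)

plus(plus(n, plus(7, n)), m)

Decompose plus/2: g(g(plus(Y1, m))) =?= g(g(V)),  succ(plus(R, plus(n, plus(7, n)))) =?= succ(plus(Y1, R)).
Decompose g/1: g(plus(Y1, m)) =?= g(V).
Decompose g/1: plus(Y1, m) =?= V.
Bind V := plus(Y1, m); no other remaining equation mentions V.
Decompose succ/1: plus(R, plus(n, plus(7, n))) =?= plus(Y1, R).
Decompose plus/2: R =?= Y1,  plus(n, plus(7, n)) =?= R.
Bind R := Y1; substituting into the remaining equation gives: plus(n, plus(7, n)) =?= Y1.
Bind Y1 := plus(n, plus(7, n)). Substituting into the earlier bindings gives V := plus(plus(n, plus(7, n)), m), R := plus(n, plus(7, n)).
MGU = { V -> plus(plus(n, plus(7, n)), m), R -> plus(n, plus(7, n)), Y1 -> plus(n, plus(7, n)) }, so V -> plus(plus(n, plus(7, n)), m).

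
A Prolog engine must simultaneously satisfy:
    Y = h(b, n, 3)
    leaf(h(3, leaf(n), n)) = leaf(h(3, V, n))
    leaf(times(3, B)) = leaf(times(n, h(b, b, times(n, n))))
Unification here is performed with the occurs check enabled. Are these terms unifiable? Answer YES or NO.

NO

Bind Y := h(b, n, 3); no other remaining equation mentions Y.
Decompose leaf/1: h(3, leaf(n), n) = h(3, V, n).
Decompose h/3: 3 = 3,  leaf(n) = V,  n = n.
Delete trivial equation 3 = 3.
Bind V := leaf(n); no other remaining equation mentions V.
Delete trivial equation n = n.
Decompose leaf/1: times(3, B) = times(n, h(b, b, times(n, n))).
Decompose times/2: 3 = n,  B = h(b, b, times(n, n)).
Clash: constants 3 and n differ; no unifier exists.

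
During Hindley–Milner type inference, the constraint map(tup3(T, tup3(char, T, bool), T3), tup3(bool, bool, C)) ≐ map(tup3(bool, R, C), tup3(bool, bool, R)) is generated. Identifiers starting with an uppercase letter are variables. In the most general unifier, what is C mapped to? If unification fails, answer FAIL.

Decompose map/2: tup3(T, tup3(char, T, bool), T3) ≐ tup3(bool, R, C),  tup3(bool, bool, C) ≐ tup3(bool, bool, R).
Decompose tup3/3: T ≐ bool,  tup3(char, T, bool) ≐ R,  T3 ≐ C.
Bind T := bool; substituting into the one remaining equation that mentions T gives: tup3(char, bool, bool) ≐ R.
Bind R := tup3(char, bool, bool); substituting into the one remaining equation that mentions R gives: tup3(bool, bool, C) ≐ tup3(bool, bool, tup3(char, bool, bool)).
Bind T3 := C; no other remaining equation mentions T3.
Decompose tup3/3: bool ≐ bool,  bool ≐ bool,  C ≐ tup3(char, bool, bool).
Delete trivial equation bool ≐ bool.
Delete trivial equation bool ≐ bool.
Bind C := tup3(char, bool, bool). Substituting into the earlier binding gives T3 := tup3(char, bool, bool).
MGU = { T := bool, R := tup3(char, bool, bool), T3 := tup3(char, bool, bool), C := tup3(char, bool, bool) }, so C := tup3(char, bool, bool).

tup3(char, bool, bool)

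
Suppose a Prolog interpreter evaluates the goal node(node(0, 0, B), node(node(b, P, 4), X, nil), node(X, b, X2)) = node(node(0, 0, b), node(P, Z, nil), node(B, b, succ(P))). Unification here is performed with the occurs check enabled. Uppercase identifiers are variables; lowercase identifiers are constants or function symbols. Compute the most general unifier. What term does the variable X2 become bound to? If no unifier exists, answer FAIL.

Decompose node/3: node(0, 0, B) = node(0, 0, b),  node(node(b, P, 4), X, nil) = node(P, Z, nil),  node(X, b, X2) = node(B, b, succ(P)).
Decompose node/3: 0 = 0,  0 = 0,  B = b.
Delete trivial equation 0 = 0.
Delete trivial equation 0 = 0.
Bind B := b; substituting into the one remaining equation that mentions B gives: node(X, b, X2) = node(b, b, succ(P)).
Decompose node/3: node(b, P, 4) = P,  X = Z,  nil = nil.
Occurs check fails: P occurs in node(b, P, 4); the equation P = node(b, P, 4) has no finite solution.

FAIL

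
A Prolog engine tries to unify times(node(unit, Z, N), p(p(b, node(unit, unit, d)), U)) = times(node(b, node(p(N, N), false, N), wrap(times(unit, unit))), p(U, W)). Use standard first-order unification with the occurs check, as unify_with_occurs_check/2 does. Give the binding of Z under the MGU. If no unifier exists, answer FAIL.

FAIL

Decompose times/2: node(unit, Z, N) = node(b, node(p(N, N), false, N), wrap(times(unit, unit))),  p(p(b, node(unit, unit, d)), U) = p(U, W).
Decompose node/3: unit = b,  Z = node(p(N, N), false, N),  N = wrap(times(unit, unit)).
Clash: constants unit and b differ; no unifier exists.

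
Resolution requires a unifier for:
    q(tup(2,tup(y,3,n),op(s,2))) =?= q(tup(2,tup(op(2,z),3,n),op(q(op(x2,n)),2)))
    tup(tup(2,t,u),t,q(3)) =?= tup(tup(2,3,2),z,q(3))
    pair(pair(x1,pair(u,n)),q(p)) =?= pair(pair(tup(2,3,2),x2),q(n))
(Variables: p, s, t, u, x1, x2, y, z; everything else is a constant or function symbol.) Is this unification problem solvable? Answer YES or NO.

YES

Decompose q/1: tup(2,tup(y,3,n),op(s,2)) =?= tup(2,tup(op(2,z),3,n),op(q(op(x2,n)),2)).
Decompose tup/3: 2 =?= 2,  tup(y,3,n) =?= tup(op(2,z),3,n),  op(s,2) =?= op(q(op(x2,n)),2).
Delete trivial equation 2 =?= 2.
Decompose tup/3: y =?= op(2,z),  3 =?= 3,  n =?= n.
Bind y := op(2,z); no other remaining equation mentions y.
Delete trivial equation 3 =?= 3.
Delete trivial equation n =?= n.
Decompose op/2: s =?= q(op(x2,n)),  2 =?= 2.
Bind s := q(op(x2,n)); no other remaining equation mentions s.
Delete trivial equation 2 =?= 2.
Decompose tup/3: tup(2,t,u) =?= tup(2,3,2),  t =?= z,  q(3) =?= q(3).
Decompose tup/3: 2 =?= 2,  t =?= 3,  u =?= 2.
Delete trivial equation 2 =?= 2.
Bind t := 3; substituting into the one remaining equation that mentions t gives: 3 =?= z.
Bind u := 2; substituting into the one remaining equation that mentions u gives: pair(pair(x1,pair(2,n)),q(p)) =?= pair(pair(tup(2,3,2),x2),q(n)).
Bind z := 3; no other remaining equation mentions z. Substituting into the earlier binding gives y := op(2,3).
Delete trivial equation q(3) =?= q(3).
Decompose pair/2: pair(x1,pair(2,n)) =?= pair(tup(2,3,2),x2),  q(p) =?= q(n).
Decompose pair/2: x1 =?= tup(2,3,2),  pair(2,n) =?= x2.
Bind x1 := tup(2,3,2); no other remaining equation mentions x1.
Bind x2 := pair(2,n); no other remaining equation mentions x2. Substituting into the earlier binding gives s := q(op(pair(2,n),n)).
Decompose q/1: p =?= n.
Bind p := n.
No equations remain and no clash or occurs-check failure arose, so a unifier exists.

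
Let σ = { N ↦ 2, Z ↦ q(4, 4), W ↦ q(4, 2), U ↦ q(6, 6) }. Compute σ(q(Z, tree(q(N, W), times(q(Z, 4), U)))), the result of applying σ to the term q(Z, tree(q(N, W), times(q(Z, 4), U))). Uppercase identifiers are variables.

q(q(4, 4), tree(q(2, q(4, 2)), times(q(q(4, 4), 4), q(6, 6))))

Replace each occurrence of N with 2.
Replace each occurrence of Z with q(4, 4).
Replace each occurrence of W with q(4, 2).
Replace each occurrence of U with q(6, 6).
Result: q(q(4, 4), tree(q(2, q(4, 2)), times(q(q(4, 4), 4), q(6, 6)))).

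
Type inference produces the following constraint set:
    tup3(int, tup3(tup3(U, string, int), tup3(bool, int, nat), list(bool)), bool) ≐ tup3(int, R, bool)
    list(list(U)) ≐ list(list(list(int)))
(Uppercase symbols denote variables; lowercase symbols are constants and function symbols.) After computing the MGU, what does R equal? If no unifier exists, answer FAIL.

tup3(tup3(list(int), string, int), tup3(bool, int, nat), list(bool))

Decompose tup3/3: int ≐ int,  tup3(tup3(U, string, int), tup3(bool, int, nat), list(bool)) ≐ R,  bool ≐ bool.
Delete trivial equation int ≐ int.
Bind R := tup3(tup3(U, string, int), tup3(bool, int, nat), list(bool)); no other remaining equation mentions R.
Delete trivial equation bool ≐ bool.
Decompose list/1: list(U) ≐ list(list(int)).
Decompose list/1: U ≐ list(int).
Bind U := list(int). Substituting into the earlier binding gives R := tup3(tup3(list(int), string, int), tup3(bool, int, nat), list(bool)).
MGU = { R -> tup3(tup3(list(int), string, int), tup3(bool, int, nat), list(bool)), U -> list(int) }, so R -> tup3(tup3(list(int), string, int), tup3(bool, int, nat), list(bool)).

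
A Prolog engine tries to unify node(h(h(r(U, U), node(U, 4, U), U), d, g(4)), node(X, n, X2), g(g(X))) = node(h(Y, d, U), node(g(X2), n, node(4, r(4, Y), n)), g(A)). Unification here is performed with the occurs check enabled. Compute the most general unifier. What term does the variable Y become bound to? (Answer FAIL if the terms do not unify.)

h(r(g(4), g(4)), node(g(4), 4, g(4)), g(4))

Decompose node/3: h(h(r(U, U), node(U, 4, U), U), d, g(4)) = h(Y, d, U),  node(X, n, X2) = node(g(X2), n, node(4, r(4, Y), n)),  g(g(X)) = g(A).
Decompose h/3: h(r(U, U), node(U, 4, U), U) = Y,  d = d,  g(4) = U.
Bind Y := h(r(U, U), node(U, 4, U), U); substituting into the one remaining equation that mentions Y gives: node(X, n, X2) = node(g(X2), n, node(4, r(4, h(r(U, U), node(U, 4, U), U)), n)).
Delete trivial equation d = d.
Bind U := g(4); substituting into the one remaining equation that mentions U gives: node(X, n, X2) = node(g(X2), n, node(4, r(4, h(r(g(4), g(4)), node(g(4), 4, g(4)), g(4))), n)). Substituting into the earlier binding gives Y := h(r(g(4), g(4)), node(g(4), 4, g(4)), g(4)).
Decompose node/3: X = g(X2),  n = n,  X2 = node(4, r(4, h(r(g(4), g(4)), node(g(4), 4, g(4)), g(4))), n).
Bind X := g(X2); substituting into the one remaining equation that mentions X gives: g(g(g(X2))) = g(A).
Delete trivial equation n = n.
Bind X2 := node(4, r(4, h(r(g(4), g(4)), node(g(4), 4, g(4)), g(4))), n); substituting into the remaining equation gives: g(g(g(node(4, r(4, h(r(g(4), g(4)), node(g(4), 4, g(4)), g(4))), n)))) = g(A). Substituting into the earlier binding gives X := g(node(4, r(4, h(r(g(4), g(4)), node(g(4), 4, g(4)), g(4))), n)).
Decompose g/1: g(g(node(4, r(4, h(r(g(4), g(4)), node(g(4), 4, g(4)), g(4))), n))) = A.
Bind A := g(g(node(4, r(4, h(r(g(4), g(4)), node(g(4), 4, g(4)), g(4))), n))).
MGU = { Y = h(r(g(4), g(4)), node(g(4), 4, g(4)), g(4)), U = g(4), X = g(node(4, r(4, h(r(g(4), g(4)), node(g(4), 4, g(4)), g(4))), n)), X2 = node(4, r(4, h(r(g(4), g(4)), node(g(4), 4, g(4)), g(4))), n), A = g(g(node(4, r(4, h(r(g(4), g(4)), node(g(4), 4, g(4)), g(4))), n))) }, so Y = h(r(g(4), g(4)), node(g(4), 4, g(4)), g(4)).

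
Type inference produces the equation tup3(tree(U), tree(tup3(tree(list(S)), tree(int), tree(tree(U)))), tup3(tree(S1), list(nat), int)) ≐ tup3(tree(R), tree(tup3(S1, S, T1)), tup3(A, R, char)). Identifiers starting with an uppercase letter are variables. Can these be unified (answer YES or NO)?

NO

Decompose tup3/3: tree(U) ≐ tree(R),  tree(tup3(tree(list(S)), tree(int), tree(tree(U)))) ≐ tree(tup3(S1, S, T1)),  tup3(tree(S1), list(nat), int) ≐ tup3(A, R, char).
Decompose tree/1: U ≐ R.
Bind U := R; substituting into the one remaining equation that mentions U gives: tree(tup3(tree(list(S)), tree(int), tree(tree(R)))) ≐ tree(tup3(S1, S, T1)).
Decompose tree/1: tup3(tree(list(S)), tree(int), tree(tree(R))) ≐ tup3(S1, S, T1).
Decompose tup3/3: tree(list(S)) ≐ S1,  tree(int) ≐ S,  tree(tree(R)) ≐ T1.
Bind S1 := tree(list(S)); substituting into the one remaining equation that mentions S1 gives: tup3(tree(tree(list(S))), list(nat), int) ≐ tup3(A, R, char).
Bind S := tree(int); substituting into the one remaining equation that mentions S gives: tup3(tree(tree(list(tree(int)))), list(nat), int) ≐ tup3(A, R, char). Substituting into the earlier binding gives S1 := tree(list(tree(int))).
Bind T1 := tree(tree(R)); no other remaining equation mentions T1.
Decompose tup3/3: tree(tree(list(tree(int)))) ≐ A,  list(nat) ≐ R,  int ≐ char.
Bind A := tree(tree(list(tree(int)))); no other remaining equation mentions A.
Bind R := list(nat); no other remaining equation mentions R. Substituting into the earlier bindings gives U := list(nat), T1 := tree(tree(list(nat))).
Clash: constants int and char differ; no unifier exists.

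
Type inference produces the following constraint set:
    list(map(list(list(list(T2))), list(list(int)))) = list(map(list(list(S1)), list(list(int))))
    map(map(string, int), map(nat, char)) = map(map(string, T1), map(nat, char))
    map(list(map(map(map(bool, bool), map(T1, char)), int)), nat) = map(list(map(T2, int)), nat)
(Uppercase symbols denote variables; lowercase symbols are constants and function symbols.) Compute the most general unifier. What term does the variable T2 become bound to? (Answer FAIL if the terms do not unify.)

Decompose list/1: map(list(list(list(T2))), list(list(int))) = map(list(list(S1)), list(list(int))).
Decompose map/2: list(list(list(T2))) = list(list(S1)),  list(list(int)) = list(list(int)).
Decompose list/1: list(list(T2)) = list(S1).
Decompose list/1: list(T2) = S1.
Bind S1 := list(T2); no other remaining equation mentions S1.
Delete trivial equation list(list(int)) = list(list(int)).
Decompose map/2: map(string, int) = map(string, T1),  map(nat, char) = map(nat, char).
Decompose map/2: string = string,  int = T1.
Delete trivial equation string = string.
Bind T1 := int; substituting into the one remaining equation that mentions T1 gives: map(list(map(map(map(bool, bool), map(int, char)), int)), nat) = map(list(map(T2, int)), nat).
Delete trivial equation map(nat, char) = map(nat, char).
Decompose map/2: list(map(map(map(bool, bool), map(int, char)), int)) = list(map(T2, int)),  nat = nat.
Decompose list/1: map(map(map(bool, bool), map(int, char)), int) = map(T2, int).
Decompose map/2: map(map(bool, bool), map(int, char)) = T2,  int = int.
Bind T2 := map(map(bool, bool), map(int, char)); no other remaining equation mentions T2. Substituting into the earlier binding gives S1 := list(map(map(bool, bool), map(int, char))).
Delete trivial equation int = int.
Delete trivial equation nat = nat.
MGU = { S1 -> list(map(map(bool, bool), map(int, char))), T1 -> int, T2 -> map(map(bool, bool), map(int, char)) }, so T2 -> map(map(bool, bool), map(int, char)).

map(map(bool, bool), map(int, char))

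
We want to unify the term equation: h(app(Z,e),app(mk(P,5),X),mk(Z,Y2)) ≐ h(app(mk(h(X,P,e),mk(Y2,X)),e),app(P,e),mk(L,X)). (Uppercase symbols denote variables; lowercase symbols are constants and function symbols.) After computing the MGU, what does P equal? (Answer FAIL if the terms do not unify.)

Decompose h/3: app(Z,e) ≐ app(mk(h(X,P,e),mk(Y2,X)),e),  app(mk(P,5),X) ≐ app(P,e),  mk(Z,Y2) ≐ mk(L,X).
Decompose app/2: Z ≐ mk(h(X,P,e),mk(Y2,X)),  e ≐ e.
Bind Z := mk(h(X,P,e),mk(Y2,X)); substituting into the one remaining equation that mentions Z gives: mk(mk(h(X,P,e),mk(Y2,X)),Y2) ≐ mk(L,X).
Delete trivial equation e ≐ e.
Decompose app/2: mk(P,5) ≐ P,  X ≐ e.
Occurs check fails: P occurs in mk(P,5); the equation P ≐ mk(P,5) has no finite solution.

FAIL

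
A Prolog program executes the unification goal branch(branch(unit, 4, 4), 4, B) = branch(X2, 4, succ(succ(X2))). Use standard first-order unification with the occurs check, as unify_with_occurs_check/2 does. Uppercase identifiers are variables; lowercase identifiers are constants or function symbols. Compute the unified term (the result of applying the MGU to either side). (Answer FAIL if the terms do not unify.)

branch(branch(unit, 4, 4), 4, succ(succ(branch(unit, 4, 4))))

Decompose branch/3: branch(unit, 4, 4) = X2,  4 = 4,  B = succ(succ(X2)).
Bind X2 := branch(unit, 4, 4); substituting into the one remaining equation that mentions X2 gives: B = succ(succ(branch(unit, 4, 4))).
Delete trivial equation 4 = 4.
Bind B := succ(succ(branch(unit, 4, 4))).
Applying the MGU to either side gives branch(branch(unit, 4, 4), 4, succ(succ(branch(unit, 4, 4)))).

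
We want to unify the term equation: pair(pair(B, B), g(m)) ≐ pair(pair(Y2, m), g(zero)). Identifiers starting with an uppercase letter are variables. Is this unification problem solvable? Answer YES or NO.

NO

Decompose pair/2: pair(B, B) ≐ pair(Y2, m),  g(m) ≐ g(zero).
Decompose pair/2: B ≐ Y2,  B ≐ m.
Bind B := Y2; substituting into the one remaining equation that mentions B gives: Y2 ≐ m.
Bind Y2 := m; no other remaining equation mentions Y2. Substituting into the earlier binding gives B := m.
Decompose g/1: m ≐ zero.
Clash: constants m and zero differ; no unifier exists.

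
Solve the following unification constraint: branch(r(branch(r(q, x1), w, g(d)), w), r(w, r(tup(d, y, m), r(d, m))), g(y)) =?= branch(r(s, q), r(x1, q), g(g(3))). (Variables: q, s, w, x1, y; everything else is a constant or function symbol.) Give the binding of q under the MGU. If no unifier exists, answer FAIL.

r(tup(d, g(3), m), r(d, m))

Decompose branch/3: r(branch(r(q, x1), w, g(d)), w) =?= r(s, q),  r(w, r(tup(d, y, m), r(d, m))) =?= r(x1, q),  g(y) =?= g(g(3)).
Decompose r/2: branch(r(q, x1), w, g(d)) =?= s,  w =?= q.
Bind s := branch(r(q, x1), w, g(d)); no other remaining equation mentions s.
Bind w := q; substituting into the one remaining equation that mentions w gives: r(q, r(tup(d, y, m), r(d, m))) =?= r(x1, q). Substituting into the earlier binding gives s := branch(r(q, x1), q, g(d)).
Decompose r/2: q =?= x1,  r(tup(d, y, m), r(d, m)) =?= q.
Bind q := x1; substituting into the one remaining equation that mentions q gives: r(tup(d, y, m), r(d, m)) =?= x1. Substituting into the earlier bindings gives s := branch(r(x1, x1), x1, g(d)), w := x1.
Bind x1 := r(tup(d, y, m), r(d, m)); no other remaining equation mentions x1. Substituting into the earlier bindings gives s := branch(r(r(tup(d, y, m), r(d, m)), r(tup(d, y, m), r(d, m))), r(tup(d, y, m), r(d, m)), g(d)), w := r(tup(d, y, m), r(d, m)), q := r(tup(d, y, m), r(d, m)).
Decompose g/1: y =?= g(3).
Bind y := g(3). Substituting into the earlier bindings gives s := branch(r(r(tup(d, g(3), m), r(d, m)), r(tup(d, g(3), m), r(d, m))), r(tup(d, g(3), m), r(d, m)), g(d)), w := r(tup(d, g(3), m), r(d, m)), q := r(tup(d, g(3), m), r(d, m)), x1 := r(tup(d, g(3), m), r(d, m)).
MGU = { s -> branch(r(r(tup(d, g(3), m), r(d, m)), r(tup(d, g(3), m), r(d, m))), r(tup(d, g(3), m), r(d, m)), g(d)), w -> r(tup(d, g(3), m), r(d, m)), q -> r(tup(d, g(3), m), r(d, m)), x1 -> r(tup(d, g(3), m), r(d, m)), y -> g(3) }, so q -> r(tup(d, g(3), m), r(d, m)).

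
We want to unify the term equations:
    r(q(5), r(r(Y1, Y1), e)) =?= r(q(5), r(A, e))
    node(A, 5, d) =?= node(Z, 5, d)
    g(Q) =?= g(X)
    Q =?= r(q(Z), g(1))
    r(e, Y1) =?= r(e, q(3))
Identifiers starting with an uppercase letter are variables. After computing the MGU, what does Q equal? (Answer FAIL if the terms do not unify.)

r(q(r(q(3), q(3))), g(1))

Decompose r/2: q(5) =?= q(5),  r(r(Y1, Y1), e) =?= r(A, e).
Delete trivial equation q(5) =?= q(5).
Decompose r/2: r(Y1, Y1) =?= A,  e =?= e.
Bind A := r(Y1, Y1); substituting into the one remaining equation that mentions A gives: node(r(Y1, Y1), 5, d) =?= node(Z, 5, d).
Delete trivial equation e =?= e.
Decompose node/3: r(Y1, Y1) =?= Z,  5 =?= 5,  d =?= d.
Bind Z := r(Y1, Y1); substituting into the one remaining equation that mentions Z gives: Q =?= r(q(r(Y1, Y1)), g(1)).
Delete trivial equation 5 =?= 5.
Delete trivial equation d =?= d.
Decompose g/1: Q =?= X.
Bind Q := X; substituting into the one remaining equation that mentions Q gives: X =?= r(q(r(Y1, Y1)), g(1)).
Bind X := r(q(r(Y1, Y1)), g(1)); no other remaining equation mentions X. Substituting into the earlier binding gives Q := r(q(r(Y1, Y1)), g(1)).
Decompose r/2: e =?= e,  Y1 =?= q(3).
Delete trivial equation e =?= e.
Bind Y1 := q(3). Substituting into the earlier bindings gives A := r(q(3), q(3)), Z := r(q(3), q(3)), Q := r(q(r(q(3), q(3))), g(1)), X := r(q(r(q(3), q(3))), g(1)).
MGU = { A ↦ r(q(3), q(3)), Z ↦ r(q(3), q(3)), Q ↦ r(q(r(q(3), q(3))), g(1)), X ↦ r(q(r(q(3), q(3))), g(1)), Y1 ↦ q(3) }, so Q ↦ r(q(r(q(3), q(3))), g(1)).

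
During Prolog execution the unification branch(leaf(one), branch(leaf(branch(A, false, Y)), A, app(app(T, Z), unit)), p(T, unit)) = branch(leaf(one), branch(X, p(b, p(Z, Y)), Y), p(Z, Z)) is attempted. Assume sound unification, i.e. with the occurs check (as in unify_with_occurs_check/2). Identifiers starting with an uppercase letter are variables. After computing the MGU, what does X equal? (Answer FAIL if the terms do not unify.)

leaf(branch(p(b, p(unit, app(app(unit, unit), unit))), false, app(app(unit, unit), unit)))

Decompose branch/3: leaf(one) = leaf(one),  branch(leaf(branch(A, false, Y)), A, app(app(T, Z), unit)) = branch(X, p(b, p(Z, Y)), Y),  p(T, unit) = p(Z, Z).
Delete trivial equation leaf(one) = leaf(one).
Decompose branch/3: leaf(branch(A, false, Y)) = X,  A = p(b, p(Z, Y)),  app(app(T, Z), unit) = Y.
Bind X := leaf(branch(A, false, Y)); no other remaining equation mentions X.
Bind A := p(b, p(Z, Y)); no other remaining equation mentions A. Substituting into the earlier binding gives X := leaf(branch(p(b, p(Z, Y)), false, Y)).
Bind Y := app(app(T, Z), unit); no other remaining equation mentions Y. Substituting into the earlier bindings gives X := leaf(branch(p(b, p(Z, app(app(T, Z), unit))), false, app(app(T, Z), unit))), A := p(b, p(Z, app(app(T, Z), unit))).
Decompose p/2: T = Z,  unit = Z.
Bind T := Z; no other remaining equation mentions T. Substituting into the earlier bindings gives X := leaf(branch(p(b, p(Z, app(app(Z, Z), unit))), false, app(app(Z, Z), unit))), A := p(b, p(Z, app(app(Z, Z), unit))), Y := app(app(Z, Z), unit).
Bind Z := unit. Substituting into the earlier bindings gives X := leaf(branch(p(b, p(unit, app(app(unit, unit), unit))), false, app(app(unit, unit), unit))), A := p(b, p(unit, app(app(unit, unit), unit))), Y := app(app(unit, unit), unit), T := unit.
MGU = { X -> leaf(branch(p(b, p(unit, app(app(unit, unit), unit))), false, app(app(unit, unit), unit))), A -> p(b, p(unit, app(app(unit, unit), unit))), Y -> app(app(unit, unit), unit), T -> unit, Z -> unit }, so X -> leaf(branch(p(b, p(unit, app(app(unit, unit), unit))), false, app(app(unit, unit), unit))).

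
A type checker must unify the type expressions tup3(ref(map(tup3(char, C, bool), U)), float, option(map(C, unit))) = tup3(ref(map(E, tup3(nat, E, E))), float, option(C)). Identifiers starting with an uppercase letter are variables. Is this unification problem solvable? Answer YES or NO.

NO

Decompose tup3/3: ref(map(tup3(char, C, bool), U)) = ref(map(E, tup3(nat, E, E))),  float = float,  option(map(C, unit)) = option(C).
Decompose ref/1: map(tup3(char, C, bool), U) = map(E, tup3(nat, E, E)).
Decompose map/2: tup3(char, C, bool) = E,  U = tup3(nat, E, E).
Bind E := tup3(char, C, bool); substituting into the one remaining equation that mentions E gives: U = tup3(nat, tup3(char, C, bool), tup3(char, C, bool)).
Bind U := tup3(nat, tup3(char, C, bool), tup3(char, C, bool)); no other remaining equation mentions U.
Delete trivial equation float = float.
Decompose option/1: map(C, unit) = C.
Occurs check fails: C occurs in map(C, unit); the equation C = map(C, unit) has no finite solution.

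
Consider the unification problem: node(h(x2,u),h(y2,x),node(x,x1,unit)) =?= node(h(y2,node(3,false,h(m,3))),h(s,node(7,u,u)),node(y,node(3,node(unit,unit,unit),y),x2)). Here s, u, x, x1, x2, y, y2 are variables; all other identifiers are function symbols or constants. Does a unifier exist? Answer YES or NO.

YES

Decompose node/3: h(x2,u) =?= h(y2,node(3,false,h(m,3))),  h(y2,x) =?= h(s,node(7,u,u)),  node(x,x1,unit) =?= node(y,node(3,node(unit,unit,unit),y),x2).
Decompose h/2: x2 =?= y2,  u =?= node(3,false,h(m,3)).
Bind x2 := y2; substituting into the one remaining equation that mentions x2 gives: node(x,x1,unit) =?= node(y,node(3,node(unit,unit,unit),y),y2).
Bind u := node(3,false,h(m,3)); substituting into the one remaining equation that mentions u gives: h(y2,x) =?= h(s,node(7,node(3,false,h(m,3)),node(3,false,h(m,3)))).
Decompose h/2: y2 =?= s,  x =?= node(7,node(3,false,h(m,3)),node(3,false,h(m,3))).
Bind y2 := s; substituting into the one remaining equation that mentions y2 gives: node(x,x1,unit) =?= node(y,node(3,node(unit,unit,unit),y),s). Substituting into the earlier binding gives x2 := s.
Bind x := node(7,node(3,false,h(m,3)),node(3,false,h(m,3))); substituting into the remaining equation gives: node(node(7,node(3,false,h(m,3)),node(3,false,h(m,3))),x1,unit) =?= node(y,node(3,node(unit,unit,unit),y),s).
Decompose node/3: node(7,node(3,false,h(m,3)),node(3,false,h(m,3))) =?= y,  x1 =?= node(3,node(unit,unit,unit),y),  unit =?= s.
Bind y := node(7,node(3,false,h(m,3)),node(3,false,h(m,3))); substituting into the one remaining equation that mentions y gives: x1 =?= node(3,node(unit,unit,unit),node(7,node(3,false,h(m,3)),node(3,false,h(m,3)))).
Bind x1 := node(3,node(unit,unit,unit),node(7,node(3,false,h(m,3)),node(3,false,h(m,3)))); no other remaining equation mentions x1.
Bind s := unit. Substituting into the earlier bindings gives x2 := unit, y2 := unit.
No equations remain and no clash or occurs-check failure arose, so a unifier exists.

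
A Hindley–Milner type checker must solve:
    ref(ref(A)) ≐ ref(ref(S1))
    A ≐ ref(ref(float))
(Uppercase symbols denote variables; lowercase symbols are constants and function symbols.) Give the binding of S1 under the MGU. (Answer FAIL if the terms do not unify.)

ref(ref(float))

Decompose ref/1: ref(A) ≐ ref(S1).
Decompose ref/1: A ≐ S1.
Bind A := S1; substituting into the remaining equation gives: S1 ≐ ref(ref(float)).
Bind S1 := ref(ref(float)). Substituting into the earlier binding gives A := ref(ref(float)).
MGU = { A := ref(ref(float)), S1 := ref(ref(float)) }, so S1 := ref(ref(float)).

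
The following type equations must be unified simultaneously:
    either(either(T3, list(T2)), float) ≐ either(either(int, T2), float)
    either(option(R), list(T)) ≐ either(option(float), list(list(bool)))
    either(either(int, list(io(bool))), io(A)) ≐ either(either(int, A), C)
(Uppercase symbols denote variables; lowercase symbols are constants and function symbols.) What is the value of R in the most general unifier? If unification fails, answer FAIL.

FAIL

Decompose either/2: either(T3, list(T2)) ≐ either(int, T2),  float ≐ float.
Decompose either/2: T3 ≐ int,  list(T2) ≐ T2.
Bind T3 := int; no other remaining equation mentions T3.
Occurs check fails: T2 occurs in list(T2); the equation T2 ≐ list(T2) has no finite solution.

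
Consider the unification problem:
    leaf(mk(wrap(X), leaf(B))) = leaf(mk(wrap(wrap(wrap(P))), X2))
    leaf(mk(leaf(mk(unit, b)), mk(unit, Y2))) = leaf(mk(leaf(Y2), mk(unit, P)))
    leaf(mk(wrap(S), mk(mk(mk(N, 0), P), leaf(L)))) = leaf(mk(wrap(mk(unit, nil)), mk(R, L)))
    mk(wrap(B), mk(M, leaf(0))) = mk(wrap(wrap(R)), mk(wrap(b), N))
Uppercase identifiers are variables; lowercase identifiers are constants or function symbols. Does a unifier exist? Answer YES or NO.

NO

Decompose leaf/1: mk(wrap(X), leaf(B)) = mk(wrap(wrap(wrap(P))), X2).
Decompose mk/2: wrap(X) = wrap(wrap(wrap(P))),  leaf(B) = X2.
Decompose wrap/1: X = wrap(wrap(P)).
Bind X := wrap(wrap(P)); no other remaining equation mentions X.
Bind X2 := leaf(B); no other remaining equation mentions X2.
Decompose leaf/1: mk(leaf(mk(unit, b)), mk(unit, Y2)) = mk(leaf(Y2), mk(unit, P)).
Decompose mk/2: leaf(mk(unit, b)) = leaf(Y2),  mk(unit, Y2) = mk(unit, P).
Decompose leaf/1: mk(unit, b) = Y2.
Bind Y2 := mk(unit, b); substituting into the one remaining equation that mentions Y2 gives: mk(unit, mk(unit, b)) = mk(unit, P).
Decompose mk/2: unit = unit,  mk(unit, b) = P.
Delete trivial equation unit = unit.
Bind P := mk(unit, b); substituting into the one remaining equation that mentions P gives: leaf(mk(wrap(S), mk(mk(mk(N, 0), mk(unit, b)), leaf(L)))) = leaf(mk(wrap(mk(unit, nil)), mk(R, L))). Substituting into the earlier binding gives X := wrap(wrap(mk(unit, b))).
Decompose leaf/1: mk(wrap(S), mk(mk(mk(N, 0), mk(unit, b)), leaf(L))) = mk(wrap(mk(unit, nil)), mk(R, L)).
Decompose mk/2: wrap(S) = wrap(mk(unit, nil)),  mk(mk(mk(N, 0), mk(unit, b)), leaf(L)) = mk(R, L).
Decompose wrap/1: S = mk(unit, nil).
Bind S := mk(unit, nil); no other remaining equation mentions S.
Decompose mk/2: mk(mk(N, 0), mk(unit, b)) = R,  leaf(L) = L.
Bind R := mk(mk(N, 0), mk(unit, b)); substituting into the one remaining equation that mentions R gives: mk(wrap(B), mk(M, leaf(0))) = mk(wrap(wrap(mk(mk(N, 0), mk(unit, b)))), mk(wrap(b), N)).
Occurs check fails: L occurs in leaf(L); the equation L = leaf(L) has no finite solution.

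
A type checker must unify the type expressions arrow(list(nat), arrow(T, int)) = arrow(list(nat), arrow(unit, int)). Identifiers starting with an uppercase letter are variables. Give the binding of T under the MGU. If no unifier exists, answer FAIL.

Decompose arrow/2: list(nat) = list(nat),  arrow(T, int) = arrow(unit, int).
Delete trivial equation list(nat) = list(nat).
Decompose arrow/2: T = unit,  int = int.
Bind T := unit; no other remaining equation mentions T.
Delete trivial equation int = int.
MGU = { T ↦ unit }, so T ↦ unit.

unit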